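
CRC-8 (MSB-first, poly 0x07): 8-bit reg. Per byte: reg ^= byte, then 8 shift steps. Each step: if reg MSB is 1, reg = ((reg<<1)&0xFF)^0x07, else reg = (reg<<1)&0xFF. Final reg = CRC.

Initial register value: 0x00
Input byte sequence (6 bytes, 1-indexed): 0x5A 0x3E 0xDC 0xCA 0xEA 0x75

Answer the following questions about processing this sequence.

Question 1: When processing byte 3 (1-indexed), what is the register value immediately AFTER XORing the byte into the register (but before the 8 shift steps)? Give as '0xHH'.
Register before byte 3: 0x34
Byte 3: 0xDC
0x34 XOR 0xDC = 0xE8

Answer: 0xE8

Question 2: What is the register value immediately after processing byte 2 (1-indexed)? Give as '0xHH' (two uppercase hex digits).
Answer: 0x34

Derivation:
After byte 1 (0x5A): reg=0x81
After byte 2 (0x3E): reg=0x34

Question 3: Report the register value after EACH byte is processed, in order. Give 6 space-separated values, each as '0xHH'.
0x81 0x34 0x96 0x93 0x68 0x53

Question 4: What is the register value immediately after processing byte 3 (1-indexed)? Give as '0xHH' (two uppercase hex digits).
After byte 1 (0x5A): reg=0x81
After byte 2 (0x3E): reg=0x34
After byte 3 (0xDC): reg=0x96

Answer: 0x96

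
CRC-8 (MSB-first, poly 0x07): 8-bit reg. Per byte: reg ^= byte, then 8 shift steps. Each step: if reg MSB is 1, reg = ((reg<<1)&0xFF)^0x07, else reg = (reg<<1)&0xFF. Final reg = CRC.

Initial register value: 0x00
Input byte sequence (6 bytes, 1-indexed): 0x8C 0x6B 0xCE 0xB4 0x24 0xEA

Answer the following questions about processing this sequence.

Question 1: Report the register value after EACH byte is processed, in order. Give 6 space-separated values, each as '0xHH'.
0xAD 0x5C 0xF7 0xCE 0x98 0x59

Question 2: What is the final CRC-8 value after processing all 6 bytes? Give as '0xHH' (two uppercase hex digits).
Answer: 0x59

Derivation:
After byte 1 (0x8C): reg=0xAD
After byte 2 (0x6B): reg=0x5C
After byte 3 (0xCE): reg=0xF7
After byte 4 (0xB4): reg=0xCE
After byte 5 (0x24): reg=0x98
After byte 6 (0xEA): reg=0x59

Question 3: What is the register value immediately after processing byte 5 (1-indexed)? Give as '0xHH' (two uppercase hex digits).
After byte 1 (0x8C): reg=0xAD
After byte 2 (0x6B): reg=0x5C
After byte 3 (0xCE): reg=0xF7
After byte 4 (0xB4): reg=0xCE
After byte 5 (0x24): reg=0x98

Answer: 0x98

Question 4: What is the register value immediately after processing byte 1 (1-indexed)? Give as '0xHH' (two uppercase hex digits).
Answer: 0xAD

Derivation:
After byte 1 (0x8C): reg=0xAD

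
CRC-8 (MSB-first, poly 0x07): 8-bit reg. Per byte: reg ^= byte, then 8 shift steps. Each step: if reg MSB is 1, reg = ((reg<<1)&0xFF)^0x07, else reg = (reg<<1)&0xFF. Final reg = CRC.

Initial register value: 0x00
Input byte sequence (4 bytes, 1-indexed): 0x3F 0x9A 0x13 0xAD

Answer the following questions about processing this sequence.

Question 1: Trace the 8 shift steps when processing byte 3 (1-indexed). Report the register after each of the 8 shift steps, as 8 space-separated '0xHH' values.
After byte 1 (0x3F): reg=0xBD
After byte 2 (0x9A): reg=0xF5
Register before byte 3: 0xF5
After XOR with byte 0x13: 0xE6

Answer: 0xCB 0x91 0x25 0x4A 0x94 0x2F 0x5E 0xBC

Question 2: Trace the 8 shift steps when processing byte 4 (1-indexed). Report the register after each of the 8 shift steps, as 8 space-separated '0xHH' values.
After byte 1 (0x3F): reg=0xBD
After byte 2 (0x9A): reg=0xF5
After byte 3 (0x13): reg=0xBC
Register before byte 4: 0xBC
After XOR with byte 0xAD: 0x11

Answer: 0x22 0x44 0x88 0x17 0x2E 0x5C 0xB8 0x77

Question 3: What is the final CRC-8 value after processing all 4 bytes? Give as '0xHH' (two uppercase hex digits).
Answer: 0x77

Derivation:
After byte 1 (0x3F): reg=0xBD
After byte 2 (0x9A): reg=0xF5
After byte 3 (0x13): reg=0xBC
After byte 4 (0xAD): reg=0x77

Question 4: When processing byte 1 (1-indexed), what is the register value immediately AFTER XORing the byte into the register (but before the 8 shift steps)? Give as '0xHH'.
Register before byte 1: 0x00
Byte 1: 0x3F
0x00 XOR 0x3F = 0x3F

Answer: 0x3F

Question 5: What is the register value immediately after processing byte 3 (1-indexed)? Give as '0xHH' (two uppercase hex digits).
After byte 1 (0x3F): reg=0xBD
After byte 2 (0x9A): reg=0xF5
After byte 3 (0x13): reg=0xBC

Answer: 0xBC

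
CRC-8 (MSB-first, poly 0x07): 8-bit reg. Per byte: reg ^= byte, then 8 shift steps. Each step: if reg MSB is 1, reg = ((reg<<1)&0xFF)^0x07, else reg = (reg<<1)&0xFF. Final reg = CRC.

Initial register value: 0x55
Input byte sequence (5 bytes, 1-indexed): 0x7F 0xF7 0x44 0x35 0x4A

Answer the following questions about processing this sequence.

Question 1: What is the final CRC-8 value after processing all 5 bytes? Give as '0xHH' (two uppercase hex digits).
After byte 1 (0x7F): reg=0xD6
After byte 2 (0xF7): reg=0xE7
After byte 3 (0x44): reg=0x60
After byte 4 (0x35): reg=0xAC
After byte 5 (0x4A): reg=0xBC

Answer: 0xBC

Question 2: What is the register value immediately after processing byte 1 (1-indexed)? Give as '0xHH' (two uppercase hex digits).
After byte 1 (0x7F): reg=0xD6

Answer: 0xD6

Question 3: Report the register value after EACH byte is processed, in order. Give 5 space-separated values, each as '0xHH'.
0xD6 0xE7 0x60 0xAC 0xBC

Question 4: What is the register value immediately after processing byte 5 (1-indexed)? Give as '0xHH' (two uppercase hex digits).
After byte 1 (0x7F): reg=0xD6
After byte 2 (0xF7): reg=0xE7
After byte 3 (0x44): reg=0x60
After byte 4 (0x35): reg=0xAC
After byte 5 (0x4A): reg=0xBC

Answer: 0xBC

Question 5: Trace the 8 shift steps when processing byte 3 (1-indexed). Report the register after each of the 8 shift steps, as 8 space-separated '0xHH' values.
After byte 1 (0x7F): reg=0xD6
After byte 2 (0xF7): reg=0xE7
Register before byte 3: 0xE7
After XOR with byte 0x44: 0xA3

Answer: 0x41 0x82 0x03 0x06 0x0C 0x18 0x30 0x60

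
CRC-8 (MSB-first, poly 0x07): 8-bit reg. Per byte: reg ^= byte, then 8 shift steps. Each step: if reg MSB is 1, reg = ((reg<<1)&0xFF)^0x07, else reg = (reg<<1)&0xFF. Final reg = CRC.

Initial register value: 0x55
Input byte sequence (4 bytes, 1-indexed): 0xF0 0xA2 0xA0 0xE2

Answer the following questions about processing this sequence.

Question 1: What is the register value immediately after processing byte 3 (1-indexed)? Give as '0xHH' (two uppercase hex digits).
Answer: 0xD3

Derivation:
After byte 1 (0xF0): reg=0x72
After byte 2 (0xA2): reg=0x3E
After byte 3 (0xA0): reg=0xD3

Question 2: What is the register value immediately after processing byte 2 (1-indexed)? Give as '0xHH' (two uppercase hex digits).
Answer: 0x3E

Derivation:
After byte 1 (0xF0): reg=0x72
After byte 2 (0xA2): reg=0x3E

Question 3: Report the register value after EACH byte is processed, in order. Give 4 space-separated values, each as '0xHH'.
0x72 0x3E 0xD3 0x97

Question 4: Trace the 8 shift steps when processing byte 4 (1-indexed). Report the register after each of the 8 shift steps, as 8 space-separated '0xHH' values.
After byte 1 (0xF0): reg=0x72
After byte 2 (0xA2): reg=0x3E
After byte 3 (0xA0): reg=0xD3
Register before byte 4: 0xD3
After XOR with byte 0xE2: 0x31

Answer: 0x62 0xC4 0x8F 0x19 0x32 0x64 0xC8 0x97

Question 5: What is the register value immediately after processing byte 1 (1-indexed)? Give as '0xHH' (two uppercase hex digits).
After byte 1 (0xF0): reg=0x72

Answer: 0x72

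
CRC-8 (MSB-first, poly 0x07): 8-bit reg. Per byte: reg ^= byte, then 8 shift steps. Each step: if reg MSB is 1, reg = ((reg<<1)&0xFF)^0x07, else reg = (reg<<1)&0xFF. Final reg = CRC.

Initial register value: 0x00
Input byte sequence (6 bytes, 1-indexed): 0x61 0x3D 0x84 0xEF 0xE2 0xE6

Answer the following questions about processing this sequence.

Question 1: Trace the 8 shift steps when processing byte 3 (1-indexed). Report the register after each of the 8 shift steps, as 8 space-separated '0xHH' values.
Answer: 0xA9 0x55 0xAA 0x53 0xA6 0x4B 0x96 0x2B

Derivation:
After byte 1 (0x61): reg=0x20
After byte 2 (0x3D): reg=0x53
Register before byte 3: 0x53
After XOR with byte 0x84: 0xD7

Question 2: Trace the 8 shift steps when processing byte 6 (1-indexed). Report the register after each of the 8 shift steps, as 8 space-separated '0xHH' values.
Answer: 0xF9 0xF5 0xED 0xDD 0xBD 0x7D 0xFA 0xF3

Derivation:
After byte 1 (0x61): reg=0x20
After byte 2 (0x3D): reg=0x53
After byte 3 (0x84): reg=0x2B
After byte 4 (0xEF): reg=0x52
After byte 5 (0xE2): reg=0x19
Register before byte 6: 0x19
After XOR with byte 0xE6: 0xFF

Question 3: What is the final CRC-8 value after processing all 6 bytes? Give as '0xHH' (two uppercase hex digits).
After byte 1 (0x61): reg=0x20
After byte 2 (0x3D): reg=0x53
After byte 3 (0x84): reg=0x2B
After byte 4 (0xEF): reg=0x52
After byte 5 (0xE2): reg=0x19
After byte 6 (0xE6): reg=0xF3

Answer: 0xF3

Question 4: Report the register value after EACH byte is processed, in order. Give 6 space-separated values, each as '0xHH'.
0x20 0x53 0x2B 0x52 0x19 0xF3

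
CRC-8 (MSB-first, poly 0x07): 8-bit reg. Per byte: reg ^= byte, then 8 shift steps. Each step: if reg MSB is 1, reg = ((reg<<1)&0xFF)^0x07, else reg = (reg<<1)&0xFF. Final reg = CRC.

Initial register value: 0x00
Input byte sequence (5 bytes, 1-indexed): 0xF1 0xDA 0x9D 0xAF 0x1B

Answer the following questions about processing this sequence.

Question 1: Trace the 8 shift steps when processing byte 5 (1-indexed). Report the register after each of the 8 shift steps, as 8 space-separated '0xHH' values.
Answer: 0xD3 0xA1 0x45 0x8A 0x13 0x26 0x4C 0x98

Derivation:
After byte 1 (0xF1): reg=0xD9
After byte 2 (0xDA): reg=0x09
After byte 3 (0x9D): reg=0xE5
After byte 4 (0xAF): reg=0xF1
Register before byte 5: 0xF1
After XOR with byte 0x1B: 0xEA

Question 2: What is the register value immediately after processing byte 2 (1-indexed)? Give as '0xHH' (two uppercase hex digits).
After byte 1 (0xF1): reg=0xD9
After byte 2 (0xDA): reg=0x09

Answer: 0x09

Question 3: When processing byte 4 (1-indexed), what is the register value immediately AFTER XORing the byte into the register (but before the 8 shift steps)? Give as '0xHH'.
Register before byte 4: 0xE5
Byte 4: 0xAF
0xE5 XOR 0xAF = 0x4A

Answer: 0x4A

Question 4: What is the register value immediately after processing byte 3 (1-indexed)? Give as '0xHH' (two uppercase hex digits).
Answer: 0xE5

Derivation:
After byte 1 (0xF1): reg=0xD9
After byte 2 (0xDA): reg=0x09
After byte 3 (0x9D): reg=0xE5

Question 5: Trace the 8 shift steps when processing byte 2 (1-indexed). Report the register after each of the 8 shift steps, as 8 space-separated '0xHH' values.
Answer: 0x06 0x0C 0x18 0x30 0x60 0xC0 0x87 0x09

Derivation:
After byte 1 (0xF1): reg=0xD9
Register before byte 2: 0xD9
After XOR with byte 0xDA: 0x03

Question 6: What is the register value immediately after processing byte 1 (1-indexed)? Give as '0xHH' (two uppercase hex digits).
After byte 1 (0xF1): reg=0xD9

Answer: 0xD9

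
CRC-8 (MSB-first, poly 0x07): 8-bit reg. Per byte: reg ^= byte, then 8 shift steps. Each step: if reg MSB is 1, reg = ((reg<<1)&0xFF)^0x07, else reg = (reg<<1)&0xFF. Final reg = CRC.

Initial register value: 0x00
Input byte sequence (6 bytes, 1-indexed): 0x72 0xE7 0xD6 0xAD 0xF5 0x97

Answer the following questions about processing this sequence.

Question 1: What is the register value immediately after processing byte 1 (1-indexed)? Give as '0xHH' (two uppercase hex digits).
Answer: 0x59

Derivation:
After byte 1 (0x72): reg=0x59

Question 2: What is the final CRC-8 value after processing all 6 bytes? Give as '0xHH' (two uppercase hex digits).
After byte 1 (0x72): reg=0x59
After byte 2 (0xE7): reg=0x33
After byte 3 (0xD6): reg=0xB5
After byte 4 (0xAD): reg=0x48
After byte 5 (0xF5): reg=0x3A
After byte 6 (0x97): reg=0x4A

Answer: 0x4A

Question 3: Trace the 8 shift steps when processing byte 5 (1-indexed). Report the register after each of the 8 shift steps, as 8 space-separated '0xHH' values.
After byte 1 (0x72): reg=0x59
After byte 2 (0xE7): reg=0x33
After byte 3 (0xD6): reg=0xB5
After byte 4 (0xAD): reg=0x48
Register before byte 5: 0x48
After XOR with byte 0xF5: 0xBD

Answer: 0x7D 0xFA 0xF3 0xE1 0xC5 0x8D 0x1D 0x3A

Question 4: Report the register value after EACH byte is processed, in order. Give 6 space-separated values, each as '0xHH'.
0x59 0x33 0xB5 0x48 0x3A 0x4A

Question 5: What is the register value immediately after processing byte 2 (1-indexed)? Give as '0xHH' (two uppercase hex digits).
After byte 1 (0x72): reg=0x59
After byte 2 (0xE7): reg=0x33

Answer: 0x33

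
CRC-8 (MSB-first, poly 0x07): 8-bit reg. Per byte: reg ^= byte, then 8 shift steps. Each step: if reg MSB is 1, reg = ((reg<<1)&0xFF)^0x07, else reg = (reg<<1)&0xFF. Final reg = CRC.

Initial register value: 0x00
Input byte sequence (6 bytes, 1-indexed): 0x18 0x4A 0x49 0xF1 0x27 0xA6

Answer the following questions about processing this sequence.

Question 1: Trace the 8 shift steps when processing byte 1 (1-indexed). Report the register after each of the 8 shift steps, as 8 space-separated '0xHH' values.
Register before byte 1: 0x00
After XOR with byte 0x18: 0x18

Answer: 0x30 0x60 0xC0 0x87 0x09 0x12 0x24 0x48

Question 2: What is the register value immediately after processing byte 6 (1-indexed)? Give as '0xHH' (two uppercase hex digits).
After byte 1 (0x18): reg=0x48
After byte 2 (0x4A): reg=0x0E
After byte 3 (0x49): reg=0xD2
After byte 4 (0xF1): reg=0xE9
After byte 5 (0x27): reg=0x64
After byte 6 (0xA6): reg=0x40

Answer: 0x40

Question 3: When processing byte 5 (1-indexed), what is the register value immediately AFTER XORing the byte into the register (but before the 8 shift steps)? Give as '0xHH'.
Answer: 0xCE

Derivation:
Register before byte 5: 0xE9
Byte 5: 0x27
0xE9 XOR 0x27 = 0xCE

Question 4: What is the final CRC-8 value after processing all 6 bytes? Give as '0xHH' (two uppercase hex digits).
Answer: 0x40

Derivation:
After byte 1 (0x18): reg=0x48
After byte 2 (0x4A): reg=0x0E
After byte 3 (0x49): reg=0xD2
After byte 4 (0xF1): reg=0xE9
After byte 5 (0x27): reg=0x64
After byte 6 (0xA6): reg=0x40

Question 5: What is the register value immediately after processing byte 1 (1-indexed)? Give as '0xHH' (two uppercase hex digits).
After byte 1 (0x18): reg=0x48

Answer: 0x48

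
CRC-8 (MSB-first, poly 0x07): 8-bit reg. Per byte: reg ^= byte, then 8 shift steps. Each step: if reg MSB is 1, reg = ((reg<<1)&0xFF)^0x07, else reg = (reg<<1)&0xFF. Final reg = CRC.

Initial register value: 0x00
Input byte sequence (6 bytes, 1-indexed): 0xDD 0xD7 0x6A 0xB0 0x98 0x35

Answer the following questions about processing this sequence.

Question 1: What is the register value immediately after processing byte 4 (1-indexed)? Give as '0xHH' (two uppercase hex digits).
After byte 1 (0xDD): reg=0x1D
After byte 2 (0xD7): reg=0x78
After byte 3 (0x6A): reg=0x7E
After byte 4 (0xB0): reg=0x64

Answer: 0x64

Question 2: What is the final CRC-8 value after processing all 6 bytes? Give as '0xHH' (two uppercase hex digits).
After byte 1 (0xDD): reg=0x1D
After byte 2 (0xD7): reg=0x78
After byte 3 (0x6A): reg=0x7E
After byte 4 (0xB0): reg=0x64
After byte 5 (0x98): reg=0xFA
After byte 6 (0x35): reg=0x63

Answer: 0x63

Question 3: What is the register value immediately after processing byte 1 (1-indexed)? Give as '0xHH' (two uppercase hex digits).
Answer: 0x1D

Derivation:
After byte 1 (0xDD): reg=0x1D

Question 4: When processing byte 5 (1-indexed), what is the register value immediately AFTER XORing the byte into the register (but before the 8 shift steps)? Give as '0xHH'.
Register before byte 5: 0x64
Byte 5: 0x98
0x64 XOR 0x98 = 0xFC

Answer: 0xFC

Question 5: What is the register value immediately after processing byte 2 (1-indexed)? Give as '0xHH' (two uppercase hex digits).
After byte 1 (0xDD): reg=0x1D
After byte 2 (0xD7): reg=0x78

Answer: 0x78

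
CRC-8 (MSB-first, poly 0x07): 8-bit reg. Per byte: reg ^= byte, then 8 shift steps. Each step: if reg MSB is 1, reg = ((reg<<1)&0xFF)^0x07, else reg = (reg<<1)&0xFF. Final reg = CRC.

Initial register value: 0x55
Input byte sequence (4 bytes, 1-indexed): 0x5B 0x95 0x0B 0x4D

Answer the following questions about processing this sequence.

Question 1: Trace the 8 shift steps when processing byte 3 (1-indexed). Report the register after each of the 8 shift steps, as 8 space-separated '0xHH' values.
After byte 1 (0x5B): reg=0x2A
After byte 2 (0x95): reg=0x34
Register before byte 3: 0x34
After XOR with byte 0x0B: 0x3F

Answer: 0x7E 0xFC 0xFF 0xF9 0xF5 0xED 0xDD 0xBD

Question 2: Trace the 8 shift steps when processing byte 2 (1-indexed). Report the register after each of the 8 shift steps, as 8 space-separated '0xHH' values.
After byte 1 (0x5B): reg=0x2A
Register before byte 2: 0x2A
After XOR with byte 0x95: 0xBF

Answer: 0x79 0xF2 0xE3 0xC1 0x85 0x0D 0x1A 0x34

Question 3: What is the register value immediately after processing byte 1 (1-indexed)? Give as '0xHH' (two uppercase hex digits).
Answer: 0x2A

Derivation:
After byte 1 (0x5B): reg=0x2A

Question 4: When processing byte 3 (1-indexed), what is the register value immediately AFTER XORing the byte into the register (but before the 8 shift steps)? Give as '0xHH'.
Answer: 0x3F

Derivation:
Register before byte 3: 0x34
Byte 3: 0x0B
0x34 XOR 0x0B = 0x3F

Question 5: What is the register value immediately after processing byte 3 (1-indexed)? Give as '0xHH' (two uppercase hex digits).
After byte 1 (0x5B): reg=0x2A
After byte 2 (0x95): reg=0x34
After byte 3 (0x0B): reg=0xBD

Answer: 0xBD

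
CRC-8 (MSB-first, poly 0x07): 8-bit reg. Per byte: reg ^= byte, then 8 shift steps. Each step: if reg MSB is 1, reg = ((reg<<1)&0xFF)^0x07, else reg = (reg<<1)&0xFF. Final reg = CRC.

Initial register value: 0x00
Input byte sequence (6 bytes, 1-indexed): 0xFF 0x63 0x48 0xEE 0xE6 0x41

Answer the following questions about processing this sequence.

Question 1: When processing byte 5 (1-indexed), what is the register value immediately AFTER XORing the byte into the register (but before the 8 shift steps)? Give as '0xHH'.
Register before byte 5: 0xDE
Byte 5: 0xE6
0xDE XOR 0xE6 = 0x38

Answer: 0x38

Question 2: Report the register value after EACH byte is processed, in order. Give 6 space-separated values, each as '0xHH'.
0xF3 0xF9 0x1E 0xDE 0xA8 0x91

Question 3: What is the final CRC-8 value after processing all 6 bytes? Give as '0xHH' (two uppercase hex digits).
Answer: 0x91

Derivation:
After byte 1 (0xFF): reg=0xF3
After byte 2 (0x63): reg=0xF9
After byte 3 (0x48): reg=0x1E
After byte 4 (0xEE): reg=0xDE
After byte 5 (0xE6): reg=0xA8
After byte 6 (0x41): reg=0x91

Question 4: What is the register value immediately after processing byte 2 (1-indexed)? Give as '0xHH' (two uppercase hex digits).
After byte 1 (0xFF): reg=0xF3
After byte 2 (0x63): reg=0xF9

Answer: 0xF9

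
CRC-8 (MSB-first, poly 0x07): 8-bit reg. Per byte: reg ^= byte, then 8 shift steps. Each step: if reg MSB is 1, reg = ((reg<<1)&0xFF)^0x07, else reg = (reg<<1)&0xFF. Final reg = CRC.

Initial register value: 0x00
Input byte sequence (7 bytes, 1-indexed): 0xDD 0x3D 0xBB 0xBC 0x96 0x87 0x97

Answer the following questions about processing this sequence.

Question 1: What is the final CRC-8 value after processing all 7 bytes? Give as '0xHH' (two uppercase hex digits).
Answer: 0xD0

Derivation:
After byte 1 (0xDD): reg=0x1D
After byte 2 (0x3D): reg=0xE0
After byte 3 (0xBB): reg=0x86
After byte 4 (0xBC): reg=0xA6
After byte 5 (0x96): reg=0x90
After byte 6 (0x87): reg=0x65
After byte 7 (0x97): reg=0xD0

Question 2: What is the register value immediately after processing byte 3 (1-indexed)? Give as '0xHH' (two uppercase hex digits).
Answer: 0x86

Derivation:
After byte 1 (0xDD): reg=0x1D
After byte 2 (0x3D): reg=0xE0
After byte 3 (0xBB): reg=0x86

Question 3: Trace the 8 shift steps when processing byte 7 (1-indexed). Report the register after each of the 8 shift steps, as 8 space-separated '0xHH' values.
Answer: 0xE3 0xC1 0x85 0x0D 0x1A 0x34 0x68 0xD0

Derivation:
After byte 1 (0xDD): reg=0x1D
After byte 2 (0x3D): reg=0xE0
After byte 3 (0xBB): reg=0x86
After byte 4 (0xBC): reg=0xA6
After byte 5 (0x96): reg=0x90
After byte 6 (0x87): reg=0x65
Register before byte 7: 0x65
After XOR with byte 0x97: 0xF2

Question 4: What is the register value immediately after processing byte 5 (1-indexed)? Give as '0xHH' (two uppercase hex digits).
Answer: 0x90

Derivation:
After byte 1 (0xDD): reg=0x1D
After byte 2 (0x3D): reg=0xE0
After byte 3 (0xBB): reg=0x86
After byte 4 (0xBC): reg=0xA6
After byte 5 (0x96): reg=0x90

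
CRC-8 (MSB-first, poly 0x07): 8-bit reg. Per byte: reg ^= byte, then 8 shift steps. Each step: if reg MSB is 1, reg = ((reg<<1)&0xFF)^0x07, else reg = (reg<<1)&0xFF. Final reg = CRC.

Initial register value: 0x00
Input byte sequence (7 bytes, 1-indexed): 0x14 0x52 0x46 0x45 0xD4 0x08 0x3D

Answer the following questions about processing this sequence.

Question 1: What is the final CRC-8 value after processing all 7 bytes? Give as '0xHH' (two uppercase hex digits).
After byte 1 (0x14): reg=0x6C
After byte 2 (0x52): reg=0xBA
After byte 3 (0x46): reg=0xFA
After byte 4 (0x45): reg=0x34
After byte 5 (0xD4): reg=0xAE
After byte 6 (0x08): reg=0x7B
After byte 7 (0x3D): reg=0xD5

Answer: 0xD5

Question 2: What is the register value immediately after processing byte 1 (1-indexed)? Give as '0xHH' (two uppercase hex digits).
Answer: 0x6C

Derivation:
After byte 1 (0x14): reg=0x6C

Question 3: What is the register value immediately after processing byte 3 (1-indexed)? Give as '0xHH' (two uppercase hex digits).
Answer: 0xFA

Derivation:
After byte 1 (0x14): reg=0x6C
After byte 2 (0x52): reg=0xBA
After byte 3 (0x46): reg=0xFA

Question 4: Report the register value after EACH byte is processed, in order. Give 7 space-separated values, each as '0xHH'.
0x6C 0xBA 0xFA 0x34 0xAE 0x7B 0xD5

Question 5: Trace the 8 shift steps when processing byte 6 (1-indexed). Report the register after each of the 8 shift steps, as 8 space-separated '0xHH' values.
After byte 1 (0x14): reg=0x6C
After byte 2 (0x52): reg=0xBA
After byte 3 (0x46): reg=0xFA
After byte 4 (0x45): reg=0x34
After byte 5 (0xD4): reg=0xAE
Register before byte 6: 0xAE
After XOR with byte 0x08: 0xA6

Answer: 0x4B 0x96 0x2B 0x56 0xAC 0x5F 0xBE 0x7B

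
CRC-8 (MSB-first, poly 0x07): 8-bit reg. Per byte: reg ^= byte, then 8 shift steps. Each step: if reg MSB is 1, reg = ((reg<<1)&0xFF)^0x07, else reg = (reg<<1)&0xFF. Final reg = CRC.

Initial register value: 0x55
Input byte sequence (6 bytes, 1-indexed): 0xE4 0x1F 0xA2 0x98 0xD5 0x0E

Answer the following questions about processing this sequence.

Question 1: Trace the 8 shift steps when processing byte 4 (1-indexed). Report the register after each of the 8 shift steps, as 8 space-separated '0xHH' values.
After byte 1 (0xE4): reg=0x1E
After byte 2 (0x1F): reg=0x07
After byte 3 (0xA2): reg=0x72
Register before byte 4: 0x72
After XOR with byte 0x98: 0xEA

Answer: 0xD3 0xA1 0x45 0x8A 0x13 0x26 0x4C 0x98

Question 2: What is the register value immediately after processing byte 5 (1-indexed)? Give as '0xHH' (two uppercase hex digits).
Answer: 0xE4

Derivation:
After byte 1 (0xE4): reg=0x1E
After byte 2 (0x1F): reg=0x07
After byte 3 (0xA2): reg=0x72
After byte 4 (0x98): reg=0x98
After byte 5 (0xD5): reg=0xE4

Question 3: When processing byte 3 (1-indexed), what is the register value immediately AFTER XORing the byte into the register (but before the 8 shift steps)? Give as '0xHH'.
Answer: 0xA5

Derivation:
Register before byte 3: 0x07
Byte 3: 0xA2
0x07 XOR 0xA2 = 0xA5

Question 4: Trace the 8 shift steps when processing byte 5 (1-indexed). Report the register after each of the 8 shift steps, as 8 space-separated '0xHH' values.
Answer: 0x9A 0x33 0x66 0xCC 0x9F 0x39 0x72 0xE4

Derivation:
After byte 1 (0xE4): reg=0x1E
After byte 2 (0x1F): reg=0x07
After byte 3 (0xA2): reg=0x72
After byte 4 (0x98): reg=0x98
Register before byte 5: 0x98
After XOR with byte 0xD5: 0x4D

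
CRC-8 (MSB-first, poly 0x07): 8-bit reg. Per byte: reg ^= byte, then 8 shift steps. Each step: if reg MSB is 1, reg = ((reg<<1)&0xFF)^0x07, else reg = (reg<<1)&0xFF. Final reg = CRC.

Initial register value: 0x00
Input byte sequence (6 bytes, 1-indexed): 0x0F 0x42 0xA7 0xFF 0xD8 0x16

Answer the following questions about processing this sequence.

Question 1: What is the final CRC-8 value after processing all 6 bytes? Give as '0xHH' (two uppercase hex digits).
Answer: 0x5A

Derivation:
After byte 1 (0x0F): reg=0x2D
After byte 2 (0x42): reg=0x0A
After byte 3 (0xA7): reg=0x4A
After byte 4 (0xFF): reg=0x02
After byte 5 (0xD8): reg=0x08
After byte 6 (0x16): reg=0x5A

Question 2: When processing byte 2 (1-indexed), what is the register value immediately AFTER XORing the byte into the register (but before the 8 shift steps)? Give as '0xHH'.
Answer: 0x6F

Derivation:
Register before byte 2: 0x2D
Byte 2: 0x42
0x2D XOR 0x42 = 0x6F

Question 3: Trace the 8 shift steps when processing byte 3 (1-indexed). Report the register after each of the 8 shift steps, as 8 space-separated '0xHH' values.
Answer: 0x5D 0xBA 0x73 0xE6 0xCB 0x91 0x25 0x4A

Derivation:
After byte 1 (0x0F): reg=0x2D
After byte 2 (0x42): reg=0x0A
Register before byte 3: 0x0A
After XOR with byte 0xA7: 0xAD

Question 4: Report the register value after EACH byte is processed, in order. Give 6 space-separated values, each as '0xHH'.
0x2D 0x0A 0x4A 0x02 0x08 0x5A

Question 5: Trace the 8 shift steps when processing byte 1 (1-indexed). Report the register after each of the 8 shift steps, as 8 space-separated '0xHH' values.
Register before byte 1: 0x00
After XOR with byte 0x0F: 0x0F

Answer: 0x1E 0x3C 0x78 0xF0 0xE7 0xC9 0x95 0x2D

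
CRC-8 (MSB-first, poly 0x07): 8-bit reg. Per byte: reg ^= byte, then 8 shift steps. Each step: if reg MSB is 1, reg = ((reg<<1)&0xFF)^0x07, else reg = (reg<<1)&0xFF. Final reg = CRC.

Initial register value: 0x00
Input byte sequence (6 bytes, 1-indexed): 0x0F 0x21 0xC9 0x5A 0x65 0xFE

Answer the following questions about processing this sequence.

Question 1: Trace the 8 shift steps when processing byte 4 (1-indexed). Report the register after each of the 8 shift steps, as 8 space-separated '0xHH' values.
Answer: 0xA9 0x55 0xAA 0x53 0xA6 0x4B 0x96 0x2B

Derivation:
After byte 1 (0x0F): reg=0x2D
After byte 2 (0x21): reg=0x24
After byte 3 (0xC9): reg=0x8D
Register before byte 4: 0x8D
After XOR with byte 0x5A: 0xD7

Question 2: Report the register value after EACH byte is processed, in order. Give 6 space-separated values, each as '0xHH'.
0x2D 0x24 0x8D 0x2B 0xED 0x79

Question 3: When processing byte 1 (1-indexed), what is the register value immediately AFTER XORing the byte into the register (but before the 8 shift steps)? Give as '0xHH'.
Register before byte 1: 0x00
Byte 1: 0x0F
0x00 XOR 0x0F = 0x0F

Answer: 0x0F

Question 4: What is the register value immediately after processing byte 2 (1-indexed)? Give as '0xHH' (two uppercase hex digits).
Answer: 0x24

Derivation:
After byte 1 (0x0F): reg=0x2D
After byte 2 (0x21): reg=0x24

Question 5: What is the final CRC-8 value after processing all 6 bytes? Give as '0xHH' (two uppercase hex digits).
After byte 1 (0x0F): reg=0x2D
After byte 2 (0x21): reg=0x24
After byte 3 (0xC9): reg=0x8D
After byte 4 (0x5A): reg=0x2B
After byte 5 (0x65): reg=0xED
After byte 6 (0xFE): reg=0x79

Answer: 0x79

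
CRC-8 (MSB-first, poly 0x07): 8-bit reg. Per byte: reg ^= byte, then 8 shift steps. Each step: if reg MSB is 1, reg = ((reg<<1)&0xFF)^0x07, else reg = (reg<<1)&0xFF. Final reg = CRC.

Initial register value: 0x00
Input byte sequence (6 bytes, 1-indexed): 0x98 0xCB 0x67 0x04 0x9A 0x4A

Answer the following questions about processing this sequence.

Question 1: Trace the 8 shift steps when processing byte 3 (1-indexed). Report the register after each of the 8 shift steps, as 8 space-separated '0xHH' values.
Answer: 0xA2 0x43 0x86 0x0B 0x16 0x2C 0x58 0xB0

Derivation:
After byte 1 (0x98): reg=0xC1
After byte 2 (0xCB): reg=0x36
Register before byte 3: 0x36
After XOR with byte 0x67: 0x51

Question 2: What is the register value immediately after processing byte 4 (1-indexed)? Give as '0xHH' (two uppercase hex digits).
Answer: 0x05

Derivation:
After byte 1 (0x98): reg=0xC1
After byte 2 (0xCB): reg=0x36
After byte 3 (0x67): reg=0xB0
After byte 4 (0x04): reg=0x05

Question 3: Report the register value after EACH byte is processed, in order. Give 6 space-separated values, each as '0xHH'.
0xC1 0x36 0xB0 0x05 0xD4 0xD3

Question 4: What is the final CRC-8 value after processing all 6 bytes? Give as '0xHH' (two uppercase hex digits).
After byte 1 (0x98): reg=0xC1
After byte 2 (0xCB): reg=0x36
After byte 3 (0x67): reg=0xB0
After byte 4 (0x04): reg=0x05
After byte 5 (0x9A): reg=0xD4
After byte 6 (0x4A): reg=0xD3

Answer: 0xD3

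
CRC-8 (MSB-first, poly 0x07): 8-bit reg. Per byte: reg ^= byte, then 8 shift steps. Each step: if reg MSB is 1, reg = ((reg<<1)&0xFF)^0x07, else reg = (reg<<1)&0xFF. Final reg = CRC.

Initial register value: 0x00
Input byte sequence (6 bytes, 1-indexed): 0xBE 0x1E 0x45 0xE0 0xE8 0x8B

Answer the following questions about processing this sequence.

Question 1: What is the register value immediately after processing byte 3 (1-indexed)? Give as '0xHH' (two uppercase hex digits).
Answer: 0x9B

Derivation:
After byte 1 (0xBE): reg=0x33
After byte 2 (0x1E): reg=0xC3
After byte 3 (0x45): reg=0x9B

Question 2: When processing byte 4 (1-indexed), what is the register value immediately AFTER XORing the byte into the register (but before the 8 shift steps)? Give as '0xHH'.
Register before byte 4: 0x9B
Byte 4: 0xE0
0x9B XOR 0xE0 = 0x7B

Answer: 0x7B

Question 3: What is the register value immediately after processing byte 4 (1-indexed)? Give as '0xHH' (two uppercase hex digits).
After byte 1 (0xBE): reg=0x33
After byte 2 (0x1E): reg=0xC3
After byte 3 (0x45): reg=0x9B
After byte 4 (0xE0): reg=0x66

Answer: 0x66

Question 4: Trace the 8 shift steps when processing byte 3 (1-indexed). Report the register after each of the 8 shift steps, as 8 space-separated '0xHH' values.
Answer: 0x0B 0x16 0x2C 0x58 0xB0 0x67 0xCE 0x9B

Derivation:
After byte 1 (0xBE): reg=0x33
After byte 2 (0x1E): reg=0xC3
Register before byte 3: 0xC3
After XOR with byte 0x45: 0x86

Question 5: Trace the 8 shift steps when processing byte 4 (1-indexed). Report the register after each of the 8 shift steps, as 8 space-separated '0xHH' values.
After byte 1 (0xBE): reg=0x33
After byte 2 (0x1E): reg=0xC3
After byte 3 (0x45): reg=0x9B
Register before byte 4: 0x9B
After XOR with byte 0xE0: 0x7B

Answer: 0xF6 0xEB 0xD1 0xA5 0x4D 0x9A 0x33 0x66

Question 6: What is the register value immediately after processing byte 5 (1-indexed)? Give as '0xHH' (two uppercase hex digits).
Answer: 0xA3

Derivation:
After byte 1 (0xBE): reg=0x33
After byte 2 (0x1E): reg=0xC3
After byte 3 (0x45): reg=0x9B
After byte 4 (0xE0): reg=0x66
After byte 5 (0xE8): reg=0xA3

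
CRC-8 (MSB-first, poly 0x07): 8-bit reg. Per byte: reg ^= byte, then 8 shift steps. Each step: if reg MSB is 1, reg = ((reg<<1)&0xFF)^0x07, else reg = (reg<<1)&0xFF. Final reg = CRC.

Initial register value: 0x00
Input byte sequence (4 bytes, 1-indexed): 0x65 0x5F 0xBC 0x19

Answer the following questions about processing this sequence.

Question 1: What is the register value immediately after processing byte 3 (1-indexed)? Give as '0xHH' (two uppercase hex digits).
After byte 1 (0x65): reg=0x3C
After byte 2 (0x5F): reg=0x2E
After byte 3 (0xBC): reg=0xF7

Answer: 0xF7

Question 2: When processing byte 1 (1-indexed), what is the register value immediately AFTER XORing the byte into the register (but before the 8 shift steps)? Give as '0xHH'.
Register before byte 1: 0x00
Byte 1: 0x65
0x00 XOR 0x65 = 0x65

Answer: 0x65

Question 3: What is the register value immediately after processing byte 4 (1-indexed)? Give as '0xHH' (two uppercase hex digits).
After byte 1 (0x65): reg=0x3C
After byte 2 (0x5F): reg=0x2E
After byte 3 (0xBC): reg=0xF7
After byte 4 (0x19): reg=0x84

Answer: 0x84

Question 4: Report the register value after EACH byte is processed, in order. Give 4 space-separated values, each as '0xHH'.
0x3C 0x2E 0xF7 0x84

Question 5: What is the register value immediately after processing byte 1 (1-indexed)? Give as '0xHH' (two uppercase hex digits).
Answer: 0x3C

Derivation:
After byte 1 (0x65): reg=0x3C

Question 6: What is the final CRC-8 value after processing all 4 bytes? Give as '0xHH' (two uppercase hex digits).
After byte 1 (0x65): reg=0x3C
After byte 2 (0x5F): reg=0x2E
After byte 3 (0xBC): reg=0xF7
After byte 4 (0x19): reg=0x84

Answer: 0x84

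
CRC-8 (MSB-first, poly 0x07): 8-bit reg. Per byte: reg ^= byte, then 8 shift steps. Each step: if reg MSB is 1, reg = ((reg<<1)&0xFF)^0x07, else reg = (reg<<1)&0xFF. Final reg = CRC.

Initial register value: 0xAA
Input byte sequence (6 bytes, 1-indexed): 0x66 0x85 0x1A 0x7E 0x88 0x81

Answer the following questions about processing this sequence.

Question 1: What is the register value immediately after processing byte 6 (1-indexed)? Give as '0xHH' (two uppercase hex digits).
After byte 1 (0x66): reg=0x6A
After byte 2 (0x85): reg=0x83
After byte 3 (0x1A): reg=0xC6
After byte 4 (0x7E): reg=0x21
After byte 5 (0x88): reg=0x56
After byte 6 (0x81): reg=0x2B

Answer: 0x2B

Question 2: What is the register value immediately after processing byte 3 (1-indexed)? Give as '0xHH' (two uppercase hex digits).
After byte 1 (0x66): reg=0x6A
After byte 2 (0x85): reg=0x83
After byte 3 (0x1A): reg=0xC6

Answer: 0xC6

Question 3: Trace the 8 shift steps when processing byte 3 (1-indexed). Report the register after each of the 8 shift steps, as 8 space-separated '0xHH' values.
After byte 1 (0x66): reg=0x6A
After byte 2 (0x85): reg=0x83
Register before byte 3: 0x83
After XOR with byte 0x1A: 0x99

Answer: 0x35 0x6A 0xD4 0xAF 0x59 0xB2 0x63 0xC6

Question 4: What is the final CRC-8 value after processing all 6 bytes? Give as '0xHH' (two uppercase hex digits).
After byte 1 (0x66): reg=0x6A
After byte 2 (0x85): reg=0x83
After byte 3 (0x1A): reg=0xC6
After byte 4 (0x7E): reg=0x21
After byte 5 (0x88): reg=0x56
After byte 6 (0x81): reg=0x2B

Answer: 0x2B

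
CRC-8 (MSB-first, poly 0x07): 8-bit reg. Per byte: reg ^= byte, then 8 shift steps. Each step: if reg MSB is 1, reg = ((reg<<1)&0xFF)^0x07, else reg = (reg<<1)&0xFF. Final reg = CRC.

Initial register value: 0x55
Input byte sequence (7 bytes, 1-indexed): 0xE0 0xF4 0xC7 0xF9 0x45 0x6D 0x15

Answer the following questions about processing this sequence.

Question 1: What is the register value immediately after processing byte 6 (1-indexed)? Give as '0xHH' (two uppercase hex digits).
After byte 1 (0xE0): reg=0x02
After byte 2 (0xF4): reg=0xCC
After byte 3 (0xC7): reg=0x31
After byte 4 (0xF9): reg=0x76
After byte 5 (0x45): reg=0x99
After byte 6 (0x6D): reg=0xC2

Answer: 0xC2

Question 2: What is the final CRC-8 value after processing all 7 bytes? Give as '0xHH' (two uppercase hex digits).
Answer: 0x2B

Derivation:
After byte 1 (0xE0): reg=0x02
After byte 2 (0xF4): reg=0xCC
After byte 3 (0xC7): reg=0x31
After byte 4 (0xF9): reg=0x76
After byte 5 (0x45): reg=0x99
After byte 6 (0x6D): reg=0xC2
After byte 7 (0x15): reg=0x2B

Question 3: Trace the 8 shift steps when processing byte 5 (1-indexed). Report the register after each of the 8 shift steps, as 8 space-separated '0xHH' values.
After byte 1 (0xE0): reg=0x02
After byte 2 (0xF4): reg=0xCC
After byte 3 (0xC7): reg=0x31
After byte 4 (0xF9): reg=0x76
Register before byte 5: 0x76
After XOR with byte 0x45: 0x33

Answer: 0x66 0xCC 0x9F 0x39 0x72 0xE4 0xCF 0x99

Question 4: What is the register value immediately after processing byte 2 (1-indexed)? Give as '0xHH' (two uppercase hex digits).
Answer: 0xCC

Derivation:
After byte 1 (0xE0): reg=0x02
After byte 2 (0xF4): reg=0xCC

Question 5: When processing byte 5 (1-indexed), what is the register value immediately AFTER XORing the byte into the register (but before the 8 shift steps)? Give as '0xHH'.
Register before byte 5: 0x76
Byte 5: 0x45
0x76 XOR 0x45 = 0x33

Answer: 0x33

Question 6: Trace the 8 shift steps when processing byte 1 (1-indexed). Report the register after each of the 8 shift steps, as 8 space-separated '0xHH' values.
Answer: 0x6D 0xDA 0xB3 0x61 0xC2 0x83 0x01 0x02

Derivation:
Register before byte 1: 0x55
After XOR with byte 0xE0: 0xB5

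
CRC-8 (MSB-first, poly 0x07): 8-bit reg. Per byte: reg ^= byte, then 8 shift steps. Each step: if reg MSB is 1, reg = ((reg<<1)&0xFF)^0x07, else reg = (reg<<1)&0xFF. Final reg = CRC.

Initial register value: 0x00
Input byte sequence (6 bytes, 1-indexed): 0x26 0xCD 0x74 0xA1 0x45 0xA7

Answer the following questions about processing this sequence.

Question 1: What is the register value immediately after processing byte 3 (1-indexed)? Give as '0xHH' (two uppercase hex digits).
Answer: 0x71

Derivation:
After byte 1 (0x26): reg=0xF2
After byte 2 (0xCD): reg=0xBD
After byte 3 (0x74): reg=0x71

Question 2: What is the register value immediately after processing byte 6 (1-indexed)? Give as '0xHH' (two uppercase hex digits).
Answer: 0x49

Derivation:
After byte 1 (0x26): reg=0xF2
After byte 2 (0xCD): reg=0xBD
After byte 3 (0x74): reg=0x71
After byte 4 (0xA1): reg=0x3E
After byte 5 (0x45): reg=0x66
After byte 6 (0xA7): reg=0x49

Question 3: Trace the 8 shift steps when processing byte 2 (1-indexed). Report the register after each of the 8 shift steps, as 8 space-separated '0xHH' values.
After byte 1 (0x26): reg=0xF2
Register before byte 2: 0xF2
After XOR with byte 0xCD: 0x3F

Answer: 0x7E 0xFC 0xFF 0xF9 0xF5 0xED 0xDD 0xBD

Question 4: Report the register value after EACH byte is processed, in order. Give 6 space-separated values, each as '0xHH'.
0xF2 0xBD 0x71 0x3E 0x66 0x49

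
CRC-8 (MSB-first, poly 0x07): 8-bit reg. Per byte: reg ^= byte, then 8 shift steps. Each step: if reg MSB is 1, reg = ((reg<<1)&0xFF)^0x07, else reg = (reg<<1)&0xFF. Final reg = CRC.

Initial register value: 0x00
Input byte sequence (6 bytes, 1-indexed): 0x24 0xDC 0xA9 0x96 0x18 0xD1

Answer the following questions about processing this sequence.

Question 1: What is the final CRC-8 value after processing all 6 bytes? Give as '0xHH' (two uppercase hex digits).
After byte 1 (0x24): reg=0xFC
After byte 2 (0xDC): reg=0xE0
After byte 3 (0xA9): reg=0xF8
After byte 4 (0x96): reg=0x0D
After byte 5 (0x18): reg=0x6B
After byte 6 (0xD1): reg=0x2F

Answer: 0x2F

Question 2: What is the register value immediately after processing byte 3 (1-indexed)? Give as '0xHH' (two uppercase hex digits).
Answer: 0xF8

Derivation:
After byte 1 (0x24): reg=0xFC
After byte 2 (0xDC): reg=0xE0
After byte 3 (0xA9): reg=0xF8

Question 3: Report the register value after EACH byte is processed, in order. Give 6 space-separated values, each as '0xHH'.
0xFC 0xE0 0xF8 0x0D 0x6B 0x2F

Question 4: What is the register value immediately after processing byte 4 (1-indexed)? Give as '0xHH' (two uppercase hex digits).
After byte 1 (0x24): reg=0xFC
After byte 2 (0xDC): reg=0xE0
After byte 3 (0xA9): reg=0xF8
After byte 4 (0x96): reg=0x0D

Answer: 0x0D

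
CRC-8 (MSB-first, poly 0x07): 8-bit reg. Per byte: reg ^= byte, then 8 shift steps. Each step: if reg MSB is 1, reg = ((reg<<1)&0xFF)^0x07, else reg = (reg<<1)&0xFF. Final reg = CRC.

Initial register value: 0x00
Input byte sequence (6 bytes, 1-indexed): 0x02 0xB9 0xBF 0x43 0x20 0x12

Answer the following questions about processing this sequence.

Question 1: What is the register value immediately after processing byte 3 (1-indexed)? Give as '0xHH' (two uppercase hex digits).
Answer: 0x10

Derivation:
After byte 1 (0x02): reg=0x0E
After byte 2 (0xB9): reg=0x0C
After byte 3 (0xBF): reg=0x10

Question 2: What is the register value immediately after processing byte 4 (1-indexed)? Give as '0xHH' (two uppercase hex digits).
After byte 1 (0x02): reg=0x0E
After byte 2 (0xB9): reg=0x0C
After byte 3 (0xBF): reg=0x10
After byte 4 (0x43): reg=0xBE

Answer: 0xBE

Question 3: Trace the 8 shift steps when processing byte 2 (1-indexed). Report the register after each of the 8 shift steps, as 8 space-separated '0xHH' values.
Answer: 0x69 0xD2 0xA3 0x41 0x82 0x03 0x06 0x0C

Derivation:
After byte 1 (0x02): reg=0x0E
Register before byte 2: 0x0E
After XOR with byte 0xB9: 0xB7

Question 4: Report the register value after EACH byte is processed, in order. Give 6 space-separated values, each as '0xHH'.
0x0E 0x0C 0x10 0xBE 0xD3 0x49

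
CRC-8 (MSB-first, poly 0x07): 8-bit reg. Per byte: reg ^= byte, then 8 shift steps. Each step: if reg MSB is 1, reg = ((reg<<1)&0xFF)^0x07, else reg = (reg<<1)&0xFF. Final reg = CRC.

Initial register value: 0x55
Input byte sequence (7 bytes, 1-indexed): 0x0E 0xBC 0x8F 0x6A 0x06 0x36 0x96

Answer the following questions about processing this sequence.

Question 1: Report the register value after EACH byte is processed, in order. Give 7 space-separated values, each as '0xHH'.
0x86 0xA6 0xDF 0x02 0x1C 0xD6 0xC7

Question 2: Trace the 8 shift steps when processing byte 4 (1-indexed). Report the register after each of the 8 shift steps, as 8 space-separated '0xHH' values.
Answer: 0x6D 0xDA 0xB3 0x61 0xC2 0x83 0x01 0x02

Derivation:
After byte 1 (0x0E): reg=0x86
After byte 2 (0xBC): reg=0xA6
After byte 3 (0x8F): reg=0xDF
Register before byte 4: 0xDF
After XOR with byte 0x6A: 0xB5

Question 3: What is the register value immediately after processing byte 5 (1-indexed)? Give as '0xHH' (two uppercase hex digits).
After byte 1 (0x0E): reg=0x86
After byte 2 (0xBC): reg=0xA6
After byte 3 (0x8F): reg=0xDF
After byte 4 (0x6A): reg=0x02
After byte 5 (0x06): reg=0x1C

Answer: 0x1C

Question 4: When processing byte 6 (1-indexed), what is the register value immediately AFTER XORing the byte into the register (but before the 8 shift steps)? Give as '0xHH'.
Answer: 0x2A

Derivation:
Register before byte 6: 0x1C
Byte 6: 0x36
0x1C XOR 0x36 = 0x2A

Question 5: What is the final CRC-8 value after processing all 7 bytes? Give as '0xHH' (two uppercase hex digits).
After byte 1 (0x0E): reg=0x86
After byte 2 (0xBC): reg=0xA6
After byte 3 (0x8F): reg=0xDF
After byte 4 (0x6A): reg=0x02
After byte 5 (0x06): reg=0x1C
After byte 6 (0x36): reg=0xD6
After byte 7 (0x96): reg=0xC7

Answer: 0xC7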